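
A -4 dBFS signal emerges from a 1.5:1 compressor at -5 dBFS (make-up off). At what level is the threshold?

Input is 3 dB above T (since output overshoot × R = input overshoot: (-5 − T)·1.5 = -4 − T gives T = -7 dBFS).
Check: -7 + (-4 − (-7))/1.5 = -7 + 2 = -5 dBFS. ✓

-7 dBFS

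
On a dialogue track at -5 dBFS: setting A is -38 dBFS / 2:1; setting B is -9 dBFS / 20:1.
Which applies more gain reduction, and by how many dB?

A, by 12.7 dB

A: GR = 33 − 33/2 = 16.5 dB.
B: GR = 4 − 4/20 = 3.8 dB.
Difference: 12.7 dB in favour of A.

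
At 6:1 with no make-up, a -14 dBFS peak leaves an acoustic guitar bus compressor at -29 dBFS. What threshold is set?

-32 dBFS

Let T be the threshold. Output overshoot = (input overshoot)/R, so -29 − T = (-14 − T)/6.
6·(-29 − T) = -14 − T → 5·T = -174 − (-14) = -160.
T = -160/5 = -32 dBFS.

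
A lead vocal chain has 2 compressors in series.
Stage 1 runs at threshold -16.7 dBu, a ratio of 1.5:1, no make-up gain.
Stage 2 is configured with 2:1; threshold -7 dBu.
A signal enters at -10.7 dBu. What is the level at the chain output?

Stage 1: -10.7 dBu is 6 dB over -16.7 dBu; at 1.5:1 that becomes 4 dB over, giving -12.7 dBu.
Stage 2: -12.7 dBu is at or below the -7 dBu threshold — no compression; output -12.7 dBu.

-12.7 dBu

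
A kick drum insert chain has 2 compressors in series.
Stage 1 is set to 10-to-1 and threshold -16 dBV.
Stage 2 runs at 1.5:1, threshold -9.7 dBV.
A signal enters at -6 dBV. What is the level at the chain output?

Stage 1: 10 dB above -16 dBV, reduced 10:1 to 1 dB above → -15 dBV.
Stage 2: -15 dBV ≤ -9.7 dBV, so stage 2 doesn't engage; output -15 dBV.

-15 dBV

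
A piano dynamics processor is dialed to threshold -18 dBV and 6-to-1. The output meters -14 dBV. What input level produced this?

6 dBV

That's 4 dB above the -18 dBV threshold.
Before 6:1 compression the overshoot was 4 × 6 = 24 dB, so input = -18 + 24 = 6 dBV.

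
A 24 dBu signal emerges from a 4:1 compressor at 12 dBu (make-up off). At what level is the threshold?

8 dBu

Input is 16 dB above T (since output overshoot × R = input overshoot: (12 − T)·4 = 24 − T gives T = 8 dBu).
Check: 8 + (24 − 8)/4 = 8 + 4 = 12 dBu. ✓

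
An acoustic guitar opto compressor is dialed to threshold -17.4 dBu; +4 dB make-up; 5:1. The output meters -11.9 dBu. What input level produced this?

Before make-up, the level was -11.9 − 4 = -15.9 dBu.
The compressed level sits -15.9 − (-17.4) = 1.5 dB over threshold.
Undo the ratio: input overshoot = 1.5 × 5 = 7.5 dB, giving input = -9.9 dBu.

-9.9 dBu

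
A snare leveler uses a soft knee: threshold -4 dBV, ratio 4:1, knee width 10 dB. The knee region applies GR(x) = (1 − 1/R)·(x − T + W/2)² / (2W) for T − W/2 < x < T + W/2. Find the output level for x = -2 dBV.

-3.8375 dBV

x − T + W/2 = -2 − (-4) + 5 = 7.
GR = (1 − 1/4) × 7² / 20 = 0.75 × 49 / 20 = 1.8375 dB.
Output = -2 − 1.8375 = -3.8375 dBV.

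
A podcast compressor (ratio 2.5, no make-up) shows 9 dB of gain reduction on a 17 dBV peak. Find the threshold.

2 dBV

Input is 15 dB above T (since output overshoot × R = input overshoot: (8 − T)·2.5 = 17 − T gives T = 2 dBV).
Check: 2 + (17 − 2)/2.5 = 2 + 6 = 8 dBV. ✓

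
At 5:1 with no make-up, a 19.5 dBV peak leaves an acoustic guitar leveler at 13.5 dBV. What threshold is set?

Let T be the threshold. Output overshoot = (input overshoot)/R, so 13.5 − T = (19.5 − T)/5.
5·(13.5 − T) = 19.5 − T → 4·T = 67.5 − 19.5 = 48.
T = 48/4 = 12 dBV.

12 dBV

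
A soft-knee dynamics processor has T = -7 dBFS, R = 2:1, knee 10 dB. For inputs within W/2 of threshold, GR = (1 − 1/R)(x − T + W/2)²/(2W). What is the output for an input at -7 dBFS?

-7.625 dBFS

x − T + W/2 = -7 − (-7) + 5 = 5.
GR = (1 − 1/2) × 5² / 20 = 0.5 × 25 / 20 = 0.625 dB.
Output = -7 − 0.625 = -7.625 dBFS.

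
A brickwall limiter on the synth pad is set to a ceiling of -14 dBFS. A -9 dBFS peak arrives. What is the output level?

The limiter clamps the peak to its -14 dBFS ceiling.

-14 dBFS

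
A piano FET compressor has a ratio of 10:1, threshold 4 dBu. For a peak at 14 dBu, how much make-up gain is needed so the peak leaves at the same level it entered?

The peak compresses to 4 + 10/10 = 5 dBu.
To reach 14 dBu requires 14 − 5 = 9 dB of make-up.

9 dB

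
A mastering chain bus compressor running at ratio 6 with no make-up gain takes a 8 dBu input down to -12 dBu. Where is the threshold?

-16 dBu

Let T be the threshold. Output overshoot = (input overshoot)/R, so -12 − T = (8 − T)/6.
6·(-12 − T) = 8 − T → 5·T = -72 − 8 = -80.
T = -80/5 = -16 dBu.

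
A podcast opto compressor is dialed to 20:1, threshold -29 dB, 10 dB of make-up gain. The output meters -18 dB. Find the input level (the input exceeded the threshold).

-9 dB

Stripping the +10 dB make-up gives -28 dB at the gain stage.
Post-compression overshoot = -28 − (-29) = 1 dB.
Undo the ratio: input overshoot = 1 × 20 = 20 dB, giving input = -9 dB.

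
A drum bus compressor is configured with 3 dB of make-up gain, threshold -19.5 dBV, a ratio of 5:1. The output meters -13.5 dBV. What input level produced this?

-4.5 dBV

Before make-up, the level was -13.5 − 3 = -16.5 dBV.
The compressed level sits -16.5 − (-19.5) = 3 dB over threshold.
Undo the ratio: input overshoot = 3 × 5 = 15 dB, giving input = -4.5 dBV.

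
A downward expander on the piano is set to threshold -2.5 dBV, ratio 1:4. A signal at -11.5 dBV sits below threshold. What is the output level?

-38.5 dBV

The input is 9 dB below the -2.5 dBV threshold.
A 1:4 expander multiplies undershoot by 4: 9 × 4 = 36 dB below threshold.
Output = -2.5 − 36 = -38.5 dBV.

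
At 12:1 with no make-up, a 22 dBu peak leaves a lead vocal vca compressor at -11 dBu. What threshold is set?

Input is 36 dB above T (since output overshoot × R = input overshoot: (-11 − T)·12 = 22 − T gives T = -14 dBu).
Check: -14 + (22 − (-14))/12 = -14 + 3 = -11 dBu. ✓

-14 dBu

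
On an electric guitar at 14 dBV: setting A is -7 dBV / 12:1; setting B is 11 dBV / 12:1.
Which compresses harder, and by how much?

A: GR = 21 − 21/12 = 19.25 dB.
B: GR = 3 − 3/12 = 2.75 dB.
Difference: 16.5 dB in favour of A.

A, by 16.5 dB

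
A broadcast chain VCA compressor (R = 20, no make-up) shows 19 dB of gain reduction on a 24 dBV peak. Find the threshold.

Let T be the threshold. Output overshoot = (input overshoot)/R, so 5 − T = (24 − T)/20.
20·(5 − T) = 24 − T → 19·T = 100 − 24 = 76.
T = 76/19 = 4 dBV.

4 dBV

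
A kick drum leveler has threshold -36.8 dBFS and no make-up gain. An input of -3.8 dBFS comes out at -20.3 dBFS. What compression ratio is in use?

Input overshoot = -3.8 − (-36.8) = 33 dB; output overshoot = -20.3 − (-36.8) = 16.5 dB.
Ratio = 33 / 16.5 = 2.

2:1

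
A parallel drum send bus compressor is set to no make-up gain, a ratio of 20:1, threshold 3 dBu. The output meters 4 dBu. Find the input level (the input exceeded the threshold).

The compressed level sits 4 − 3 = 1 dB over threshold.
Undo the ratio: input overshoot = 1 × 20 = 20 dB, giving input = 23 dBu.

23 dBu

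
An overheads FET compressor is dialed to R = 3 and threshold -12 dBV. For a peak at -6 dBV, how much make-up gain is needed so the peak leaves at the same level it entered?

Without make-up, output = threshold + overshoot/3 = -12 + 2 = -10 dBV.
Gap to target: 4 dB.

4 dB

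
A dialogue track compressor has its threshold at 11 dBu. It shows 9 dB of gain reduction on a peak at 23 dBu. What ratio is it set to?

4:1

Input overshoot = 23 − 11 = 12 dB.
Output overshoot = 12 − 9 = 3 dB.
Ratio = input overshoot / output overshoot = 12 / 3 = 4.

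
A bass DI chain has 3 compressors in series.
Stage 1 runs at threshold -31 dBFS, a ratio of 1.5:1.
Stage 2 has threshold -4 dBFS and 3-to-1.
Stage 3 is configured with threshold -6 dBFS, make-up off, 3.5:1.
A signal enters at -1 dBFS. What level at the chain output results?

Stage 1: -1 dBFS is 30 dB over -31 dBFS; at 1.5:1 that becomes 20 dB over, giving -11 dBFS.
Stage 2: below threshold (-11 ≤ -4); passes unchanged; output -11 dBFS.
Stage 3: -11 dBFS is at or below the -6 dBFS threshold — no compression; output -11 dBFS.

-11 dBFS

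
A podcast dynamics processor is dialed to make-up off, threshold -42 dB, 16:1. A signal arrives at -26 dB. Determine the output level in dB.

-41 dB

The input is 16 dB above the -42 dB threshold.
16:1 compression reduces that to 16/16 = 1 dB over.
So the level is -42 + 1 = -41 dB.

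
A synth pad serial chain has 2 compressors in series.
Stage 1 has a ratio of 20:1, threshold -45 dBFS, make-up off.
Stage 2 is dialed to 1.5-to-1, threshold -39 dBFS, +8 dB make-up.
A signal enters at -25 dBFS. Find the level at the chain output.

Stage 1: 20 dB above -45 dBFS, reduced 20:1 to 1 dB above → -44 dBFS.
Stage 2: below threshold (-44 ≤ -39); passes unchanged; make-up brings it to -36 dBFS.

-36 dBFS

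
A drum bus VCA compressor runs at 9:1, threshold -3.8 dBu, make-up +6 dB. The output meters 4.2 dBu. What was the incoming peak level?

Before make-up, the level was 4.2 − 6 = -1.8 dBu.
The compressed level sits -1.8 − (-3.8) = 2 dB over threshold.
Input overshoot = R × output overshoot = 18 dB → input = -3.8 + 18 = 14.2 dBu.

14.2 dBu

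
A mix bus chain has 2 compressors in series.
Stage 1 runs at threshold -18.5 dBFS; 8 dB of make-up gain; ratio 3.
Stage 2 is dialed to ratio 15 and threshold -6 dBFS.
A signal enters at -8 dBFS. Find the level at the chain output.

-7 dBFS

Stage 1: 10.5 dB above -18.5 dBFS, reduced 3:1 to 3.5 dB above → -15 dBFS; +8 dB make-up → -7 dBFS.
Stage 2: -7 dBFS is at or below the -6 dBFS threshold — no compression; output -7 dBFS.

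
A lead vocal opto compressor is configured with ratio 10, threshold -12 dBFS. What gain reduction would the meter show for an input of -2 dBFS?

9 dB

The signal is 10 dB above threshold.
A 10:1 ratio leaves 1 dB of that excess.
GR = overshoot in − overshoot out = 10 − 1 = 9 dB.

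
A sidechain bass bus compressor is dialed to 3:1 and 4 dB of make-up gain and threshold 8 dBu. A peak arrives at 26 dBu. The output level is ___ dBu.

18 dBu

26 dBu sits 18 dB over threshold.
3:1 compression reduces that to 18/3 = 6 dB over.
That puts the output at 14 dBu; make-up adds 4 dB, giving 18 dBu.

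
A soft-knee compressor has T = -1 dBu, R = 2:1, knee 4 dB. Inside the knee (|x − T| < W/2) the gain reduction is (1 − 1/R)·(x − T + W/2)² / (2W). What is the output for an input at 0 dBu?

x − T + W/2 = 0 − (-1) + 2 = 3.
GR = (1 − 1/2) × 3² / 8 = 0.5 × 9 / 8 = 0.5625 dB.
Output = 0 − 0.5625 = -0.5625 dBu.

-0.5625 dBu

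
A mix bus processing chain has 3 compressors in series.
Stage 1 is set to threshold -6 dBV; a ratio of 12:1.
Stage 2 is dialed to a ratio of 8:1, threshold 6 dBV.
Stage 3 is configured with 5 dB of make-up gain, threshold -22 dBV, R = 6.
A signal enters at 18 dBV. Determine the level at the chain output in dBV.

-14 dBV

Stage 1: overshoot 24 dB → 24/12 = 2 dB → -4 dBV.
Stage 2: -4 dBV ≤ 6 dBV, so stage 2 doesn't engage; output -4 dBV.
Stage 3: -4 dBV is 18 dB over -22 dBV; at 6:1 that becomes 3 dB over, giving -19 dBV; +5 dB make-up → -14 dBV.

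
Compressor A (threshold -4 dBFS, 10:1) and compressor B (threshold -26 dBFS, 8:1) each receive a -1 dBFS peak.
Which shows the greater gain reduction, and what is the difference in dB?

A: GR = 3 − 3/10 = 2.7 dB.
B: GR = 25 − 25/8 = 21.875 dB.
B reduces 19.175 dB more.

B, by 19.175 dB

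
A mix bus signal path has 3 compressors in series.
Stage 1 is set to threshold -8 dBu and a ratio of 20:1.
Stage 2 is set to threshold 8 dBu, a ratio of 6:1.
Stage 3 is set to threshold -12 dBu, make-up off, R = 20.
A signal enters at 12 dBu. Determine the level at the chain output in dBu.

Stage 1: 12 dBu is 20 dB over -8 dBu; at 20:1 that becomes 1 dB over, giving -7 dBu.
Stage 2: -7 dBu is at or below the 8 dBu threshold — no compression; output -7 dBu.
Stage 3: 5 dB above -12 dBu, reduced 20:1 to 0.25 dB above → -11.75 dBu.

-11.75 dBu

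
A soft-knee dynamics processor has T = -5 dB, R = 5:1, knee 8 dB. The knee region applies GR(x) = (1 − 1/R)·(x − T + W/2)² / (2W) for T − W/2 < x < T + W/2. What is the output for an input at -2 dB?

x − T + W/2 = -2 − (-5) + 4 = 7.
GR = (1 − 1/5) × 7² / 16 = 0.8 × 49 / 16 = 2.45 dB.
Output = -2 − 2.45 = -4.45 dB.

-4.45 dB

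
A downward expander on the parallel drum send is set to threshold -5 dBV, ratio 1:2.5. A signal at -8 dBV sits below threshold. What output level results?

Undershoot = (-5) − (-8) = 3 dB.
At 1:2.5, that expands to 7.5 dB under threshold.
Output = -5 − 7.5 = -12.5 dBV.

-12.5 dBV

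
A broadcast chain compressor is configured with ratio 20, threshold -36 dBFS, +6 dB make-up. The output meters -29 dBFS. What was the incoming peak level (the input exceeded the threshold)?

Remove make-up: -29 − 6 = -35 dBFS.
Post-compression overshoot = -35 − (-36) = 1 dB.
Input overshoot = R × output overshoot = 20 dB → input = -36 + 20 = -16 dBFS.

-16 dBFS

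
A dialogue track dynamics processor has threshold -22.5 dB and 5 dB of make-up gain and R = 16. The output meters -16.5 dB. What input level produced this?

Before make-up, the level was -16.5 − 5 = -21.5 dB.
Post-compression overshoot = -21.5 − (-22.5) = 1 dB.
Before 16:1 compression the overshoot was 1 × 16 = 16 dB, so input = -22.5 + 16 = -6.5 dB.

-6.5 dB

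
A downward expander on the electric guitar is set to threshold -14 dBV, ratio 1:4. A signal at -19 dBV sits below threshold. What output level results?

-34 dBV

Below threshold, a 1:4 expander applies gain = (4−1)×(T − x) of attenuation.
(4−1) × 5 = 15 dB, so output = -19 − 15 = -34 dBV.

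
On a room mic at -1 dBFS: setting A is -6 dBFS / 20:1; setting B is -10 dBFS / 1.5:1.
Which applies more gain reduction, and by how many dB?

A: overshoot 5 dB → output overshoot 0.25 dB → GR 4.75 dB.
B: overshoot 9 dB → output overshoot 6 dB → GR 3 dB.
Difference: 1.75 dB in favour of A.

A, by 1.75 dB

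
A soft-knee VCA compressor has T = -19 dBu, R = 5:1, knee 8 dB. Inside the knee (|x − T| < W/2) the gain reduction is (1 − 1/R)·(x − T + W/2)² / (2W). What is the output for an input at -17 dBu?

x − T + W/2 = -17 − (-19) + 4 = 6.
GR = (1 − 1/5) × 6² / 16 = 0.8 × 36 / 16 = 1.8 dB.
Output = -17 − 1.8 = -18.8 dBu.

-18.8 dBu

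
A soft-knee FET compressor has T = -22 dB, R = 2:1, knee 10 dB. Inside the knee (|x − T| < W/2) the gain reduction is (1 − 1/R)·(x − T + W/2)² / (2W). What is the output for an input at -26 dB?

x − T + W/2 = -26 − (-22) + 5 = 1.
GR = (1 − 1/2) × 1² / 20 = 0.5 × 1 / 20 = 0.025 dB.
Output = -26 − 0.025 = -26.025 dB.

-26.025 dB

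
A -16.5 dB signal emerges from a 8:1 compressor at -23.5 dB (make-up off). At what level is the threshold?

-24.5 dB

Input is 8 dB above T (since output overshoot × R = input overshoot: (-23.5 − T)·8 = -16.5 − T gives T = -24.5 dB).
Check: -24.5 + (-16.5 − (-24.5))/8 = -24.5 + 1 = -23.5 dB. ✓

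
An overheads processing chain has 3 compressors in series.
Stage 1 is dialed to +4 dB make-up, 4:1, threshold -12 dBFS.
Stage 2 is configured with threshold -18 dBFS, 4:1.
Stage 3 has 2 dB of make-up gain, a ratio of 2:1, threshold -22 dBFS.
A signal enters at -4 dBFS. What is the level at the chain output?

Stage 1: 8 dB above -12 dBFS, reduced 4:1 to 2 dB above → -10 dBFS; +4 dB make-up → -6 dBFS.
Stage 2: 12 dB above -18 dBFS, reduced 4:1 to 3 dB above → -15 dBFS.
Stage 3: overshoot 7 dB → 7/2 = 3.5 dB → -18.5 dBFS; +2 dB make-up → -16.5 dBFS.

-16.5 dBFS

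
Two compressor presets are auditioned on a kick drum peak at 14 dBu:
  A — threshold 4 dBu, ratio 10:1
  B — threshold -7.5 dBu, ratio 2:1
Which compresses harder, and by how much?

A: GR = 10 − 10/10 = 9 dB.
B: GR = 21.5 − 21.5/2 = 10.75 dB.
Difference: 1.75 dB in favour of B.

B, by 1.75 dB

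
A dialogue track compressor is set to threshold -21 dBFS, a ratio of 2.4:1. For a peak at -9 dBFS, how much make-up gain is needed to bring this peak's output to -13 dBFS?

3 dB

Without make-up, output = threshold + overshoot/2.4 = -21 + 5 = -16 dBFS.
Gap to target: 3 dB.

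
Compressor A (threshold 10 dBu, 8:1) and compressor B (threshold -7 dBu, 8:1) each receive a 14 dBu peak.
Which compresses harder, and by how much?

B, by 14.875 dB

A: 4 dB over, compressed to 0.5 dB over, so 3.5 dB of GR.
B: 21 dB over, compressed to 2.625 dB over, so 18.375 dB of GR.
B reduces 14.875 dB more.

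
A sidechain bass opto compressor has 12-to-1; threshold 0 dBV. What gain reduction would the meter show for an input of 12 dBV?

11 dB

Overshoot = 12 − 0 = 12 dB.
A 12:1 ratio leaves 1 dB of that excess.
GR = overshoot in − overshoot out = 12 − 1 = 11 dB.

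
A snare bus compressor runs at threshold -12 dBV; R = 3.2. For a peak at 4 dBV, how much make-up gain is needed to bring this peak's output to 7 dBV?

The peak compresses to -12 + 16/3.2 = -7 dBV.
To reach 7 dBV requires 7 − (-7) = 14 dB of make-up.

14 dB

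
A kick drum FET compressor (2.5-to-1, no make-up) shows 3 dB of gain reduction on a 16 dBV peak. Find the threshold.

11 dBV

Let T be the threshold. Output overshoot = (input overshoot)/R, so 13 − T = (16 − T)/2.5.
2.5·(13 − T) = 16 − T → 1.5·T = 32.5 − 16 = 16.5.
T = 16.5/1.5 = 11 dBV.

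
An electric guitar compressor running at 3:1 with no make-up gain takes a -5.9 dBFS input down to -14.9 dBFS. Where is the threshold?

-19.4 dBFS

Let T be the threshold. Output overshoot = (input overshoot)/R, so -14.9 − T = (-5.9 − T)/3.
3·(-14.9 − T) = -5.9 − T → 2·T = -44.7 − (-5.9) = -38.8.
T = -38.8/2 = -19.4 dBFS.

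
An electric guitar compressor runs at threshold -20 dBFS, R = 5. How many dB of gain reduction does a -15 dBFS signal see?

4 dB

-15 dBFS exceeds the threshold by 5 dB.
After 5:1 compression the overshoot becomes 5/5 = 1 dB.
GR = overshoot in − overshoot out = 5 − 1 = 4 dB.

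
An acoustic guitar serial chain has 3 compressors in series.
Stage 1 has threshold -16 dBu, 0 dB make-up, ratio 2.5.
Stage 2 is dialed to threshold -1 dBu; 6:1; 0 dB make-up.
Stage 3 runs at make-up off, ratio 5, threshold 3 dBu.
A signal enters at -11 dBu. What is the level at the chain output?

Stage 1: 5 dB above -16 dBu, reduced 2.5:1 to 2 dB above → -14 dBu.
Stage 2: -14 dBu is at or below the -1 dBu threshold — no compression; output -14 dBu.
Stage 3: -14 dBu ≤ 3 dBu, so stage 3 doesn't engage; output -14 dBu.

-14 dBu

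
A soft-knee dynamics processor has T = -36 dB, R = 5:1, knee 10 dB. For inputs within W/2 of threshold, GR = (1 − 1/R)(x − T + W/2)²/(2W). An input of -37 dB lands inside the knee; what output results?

-37.64 dB

x − T + W/2 = -37 − (-36) + 5 = 4.
GR = (1 − 1/5) × 4² / 20 = 0.8 × 16 / 20 = 0.64 dB.
Output = -37 − 0.64 = -37.64 dB.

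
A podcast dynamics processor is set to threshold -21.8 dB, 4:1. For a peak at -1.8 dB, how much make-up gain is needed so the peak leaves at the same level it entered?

Without make-up, output = threshold + overshoot/4 = -21.8 + 5 = -16.8 dB.
Gap to target: 15 dB.

15 dB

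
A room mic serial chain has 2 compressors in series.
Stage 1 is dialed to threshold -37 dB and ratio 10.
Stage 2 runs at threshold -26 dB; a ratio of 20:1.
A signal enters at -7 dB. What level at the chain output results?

-34 dB

Stage 1: -7 dB is 30 dB over -37 dB; at 10:1 that becomes 3 dB over, giving -34 dB.
Stage 2: below threshold (-34 ≤ -26); passes unchanged; output -34 dB.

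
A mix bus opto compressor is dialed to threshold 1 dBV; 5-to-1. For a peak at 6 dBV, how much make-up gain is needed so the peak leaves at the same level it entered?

The peak compresses to 1 + 5/5 = 2 dBV.
To reach 6 dBV requires 6 − 2 = 4 dB of make-up.

4 dB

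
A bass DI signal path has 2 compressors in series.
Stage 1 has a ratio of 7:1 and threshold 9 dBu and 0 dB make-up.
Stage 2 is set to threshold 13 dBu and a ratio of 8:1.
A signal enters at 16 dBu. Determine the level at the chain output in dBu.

Stage 1: 7 dB above 9 dBu, reduced 7:1 to 1 dB above → 10 dBu.
Stage 2: 10 dBu is at or below the 13 dBu threshold — no compression; output 10 dBu.

10 dBu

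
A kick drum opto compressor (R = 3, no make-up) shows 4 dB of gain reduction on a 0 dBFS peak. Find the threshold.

-6 dBFS

Gain reduction = 0 − (-4) = 4 dB; output overshoot = GR / (R − 1) = 4 / 2 = 2 dB.
Threshold = output − output overshoot = -4 − 2 = -6 dBFS.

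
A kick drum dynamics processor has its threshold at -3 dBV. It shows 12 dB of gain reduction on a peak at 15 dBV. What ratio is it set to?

Input overshoot = 15 − (-3) = 18 dB.
Output overshoot = 18 − 12 = 6 dB.
Ratio = input overshoot / output overshoot = 18 / 6 = 3.

3:1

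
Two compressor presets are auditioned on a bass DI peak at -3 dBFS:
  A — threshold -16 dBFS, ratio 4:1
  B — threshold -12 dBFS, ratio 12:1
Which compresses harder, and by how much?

A: GR = 13 − 13/4 = 9.75 dB.
B: GR = 9 − 9/12 = 8.25 dB.
A applies 1.5 dB more gain reduction.

A, by 1.5 dB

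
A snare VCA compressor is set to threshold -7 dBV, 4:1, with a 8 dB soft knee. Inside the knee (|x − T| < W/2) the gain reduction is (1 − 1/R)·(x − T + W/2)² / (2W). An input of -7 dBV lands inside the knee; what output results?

x − T + W/2 = -7 − (-7) + 4 = 4.
GR = (1 − 1/4) × 4² / 16 = 0.75 × 16 / 16 = 0.75 dB.
Output = -7 − 0.75 = -7.75 dBV.

-7.75 dBV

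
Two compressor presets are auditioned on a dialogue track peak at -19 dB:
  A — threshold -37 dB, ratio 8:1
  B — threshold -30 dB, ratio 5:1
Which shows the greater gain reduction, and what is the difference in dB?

A: GR = 18 − 18/8 = 15.75 dB.
B: GR = 11 − 11/5 = 8.8 dB.
A applies 6.95 dB more gain reduction.

A, by 6.95 dB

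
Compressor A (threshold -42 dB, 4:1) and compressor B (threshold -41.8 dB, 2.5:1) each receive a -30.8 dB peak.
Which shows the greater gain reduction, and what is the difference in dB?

A, by 1.8 dB

A: 11.2 dB over, compressed to 2.8 dB over, so 8.4 dB of GR.
B: 11 dB over, compressed to 4.4 dB over, so 6.6 dB of GR.
A reduces 1.8 dB more.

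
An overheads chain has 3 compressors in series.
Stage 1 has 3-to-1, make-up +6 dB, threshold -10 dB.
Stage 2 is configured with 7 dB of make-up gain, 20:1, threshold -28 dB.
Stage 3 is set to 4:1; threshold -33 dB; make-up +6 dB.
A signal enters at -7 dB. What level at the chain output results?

-23.6875 dB

Stage 1: 3 dB above -10 dB, reduced 3:1 to 1 dB above → -9 dB; +6 dB make-up → -3 dB.
Stage 2: 25 dB above -28 dB, reduced 20:1 to 1.25 dB above → -26.75 dB; +7 dB make-up → -19.75 dB.
Stage 3: 13.25 dB above -33 dB, reduced 4:1 to 3.3125 dB above → -29.6875 dB; +6 dB make-up → -23.6875 dB.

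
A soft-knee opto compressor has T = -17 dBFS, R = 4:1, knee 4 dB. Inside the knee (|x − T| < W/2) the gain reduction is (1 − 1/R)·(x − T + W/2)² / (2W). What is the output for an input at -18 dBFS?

x − T + W/2 = -18 − (-17) + 2 = 1.
GR = (1 − 1/4) × 1² / 8 = 0.75 × 1 / 8 = 0.09375 dB.
Output = -18 − 0.09375 = -18.09375 dBFS.

-18.09375 dBFS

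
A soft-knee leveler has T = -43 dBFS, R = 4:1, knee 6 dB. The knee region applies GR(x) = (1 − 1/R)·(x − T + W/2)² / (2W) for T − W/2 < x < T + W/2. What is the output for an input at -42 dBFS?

-43 dBFS

x − T + W/2 = -42 − (-43) + 3 = 4.
GR = (1 − 1/4) × 4² / 12 = 0.75 × 16 / 12 = 1 dB.
Output = -42 − 1 = -43 dBFS.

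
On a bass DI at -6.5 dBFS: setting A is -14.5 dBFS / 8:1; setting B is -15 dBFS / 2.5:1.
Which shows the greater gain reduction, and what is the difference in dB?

A, by 1.9 dB

A: overshoot 8 dB → output overshoot 1 dB → GR 7 dB.
B: overshoot 8.5 dB → output overshoot 3.4 dB → GR 5.1 dB.
Difference: 1.9 dB in favour of A.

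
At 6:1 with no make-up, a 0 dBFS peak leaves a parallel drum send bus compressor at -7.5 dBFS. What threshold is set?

-9 dBFS

Input is 9 dB above T (since output overshoot × R = input overshoot: (-7.5 − T)·6 = 0 − T gives T = -9 dBFS).
Check: -9 + (0 − (-9))/6 = -9 + 1.5 = -7.5 dBFS. ✓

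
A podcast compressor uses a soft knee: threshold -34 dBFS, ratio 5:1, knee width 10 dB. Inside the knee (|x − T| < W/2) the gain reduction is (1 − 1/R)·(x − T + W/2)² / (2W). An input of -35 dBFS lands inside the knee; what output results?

x − T + W/2 = -35 − (-34) + 5 = 4.
GR = (1 − 1/5) × 4² / 20 = 0.8 × 16 / 20 = 0.64 dB.
Output = -35 − 0.64 = -35.64 dBFS.

-35.64 dBFS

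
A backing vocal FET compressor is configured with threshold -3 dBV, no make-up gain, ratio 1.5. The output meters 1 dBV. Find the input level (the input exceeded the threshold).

3 dBV

The compressed level sits 1 − (-3) = 4 dB over threshold.
Undo the ratio: input overshoot = 4 × 1.5 = 6 dB, giving input = 3 dBV.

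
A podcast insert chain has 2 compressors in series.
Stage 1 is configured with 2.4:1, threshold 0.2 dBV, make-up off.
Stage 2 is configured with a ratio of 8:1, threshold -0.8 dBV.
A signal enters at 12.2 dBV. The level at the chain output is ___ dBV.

Stage 1: 12.2 dBV is 12 dB over 0.2 dBV; at 2.4:1 that becomes 5 dB over, giving 5.2 dBV.
Stage 2: 5.2 dBV is 6 dB over -0.8 dBV; at 8:1 that becomes 0.75 dB over, giving -0.05 dBV.

-0.05 dBV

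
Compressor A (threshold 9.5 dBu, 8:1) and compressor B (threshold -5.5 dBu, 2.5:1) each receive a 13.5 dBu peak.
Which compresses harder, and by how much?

A: overshoot 4 dB → output overshoot 0.5 dB → GR 3.5 dB.
B: overshoot 19 dB → output overshoot 7.6 dB → GR 11.4 dB.
B reduces 7.9 dB more.

B, by 7.9 dB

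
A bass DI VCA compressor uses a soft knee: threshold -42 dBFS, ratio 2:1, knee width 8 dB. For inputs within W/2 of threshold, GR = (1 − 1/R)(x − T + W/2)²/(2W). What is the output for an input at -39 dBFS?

x − T + W/2 = -39 − (-42) + 4 = 7.
GR = (1 − 1/2) × 7² / 16 = 0.5 × 49 / 16 = 1.53125 dB.
Output = -39 − 1.53125 = -40.53125 dBFS.

-40.53125 dBFS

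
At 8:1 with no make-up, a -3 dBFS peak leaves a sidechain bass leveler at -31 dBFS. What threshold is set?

-35 dBFS

Input is 32 dB above T (since output overshoot × R = input overshoot: (-31 − T)·8 = -3 − T gives T = -35 dBFS).
Check: -35 + (-3 − (-35))/8 = -35 + 4 = -31 dBFS. ✓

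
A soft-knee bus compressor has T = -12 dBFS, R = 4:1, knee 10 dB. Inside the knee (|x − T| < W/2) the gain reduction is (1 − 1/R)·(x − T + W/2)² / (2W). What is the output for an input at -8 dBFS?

x − T + W/2 = -8 − (-12) + 5 = 9.
GR = (1 − 1/4) × 9² / 20 = 0.75 × 81 / 20 = 3.0375 dB.
Output = -8 − 3.0375 = -11.0375 dBFS.

-11.0375 dBFS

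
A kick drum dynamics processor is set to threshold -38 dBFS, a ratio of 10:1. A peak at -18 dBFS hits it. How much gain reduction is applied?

18 dB

Overshoot = -18 − (-38) = 20 dB.
At 10:1, output sits 20/10 = 2 dB above threshold.
GR = overshoot in − overshoot out = 20 − 2 = 18 dB.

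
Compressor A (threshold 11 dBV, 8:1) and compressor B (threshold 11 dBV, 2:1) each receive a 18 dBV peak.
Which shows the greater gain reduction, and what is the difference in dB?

A, by 2.625 dB

A: GR = 7 − 7/8 = 6.125 dB.
B: GR = 7 − 7/2 = 3.5 dB.
Difference: 2.625 dB in favour of A.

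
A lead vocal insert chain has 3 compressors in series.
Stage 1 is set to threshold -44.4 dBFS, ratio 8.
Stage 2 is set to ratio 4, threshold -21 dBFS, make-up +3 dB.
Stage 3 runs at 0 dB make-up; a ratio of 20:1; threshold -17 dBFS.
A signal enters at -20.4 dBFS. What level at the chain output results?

Stage 1: -20.4 dBFS is 24 dB over -44.4 dBFS; at 8:1 that becomes 3 dB over, giving -41.4 dBFS.
Stage 2: -41.4 dBFS ≤ -21 dBFS, so stage 2 doesn't engage; make-up brings it to -38.4 dBFS.
Stage 3: -38.4 dBFS ≤ -17 dBFS, so stage 3 doesn't engage; output -38.4 dBFS.

-38.4 dBFS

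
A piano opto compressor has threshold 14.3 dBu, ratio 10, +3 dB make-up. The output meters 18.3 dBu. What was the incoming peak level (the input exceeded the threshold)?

24.3 dBu

Stripping the +3 dB make-up gives 15.3 dBu at the gain stage.
The compressed level sits 15.3 − 14.3 = 1 dB over threshold.
Before 10:1 compression the overshoot was 1 × 10 = 10 dB, so input = 14.3 + 10 = 24.3 dBu.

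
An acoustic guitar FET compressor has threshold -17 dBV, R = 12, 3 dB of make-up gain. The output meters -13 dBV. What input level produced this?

-5 dBV

Stripping the +3 dB make-up gives -16 dBV at the gain stage.
The compressed level sits -16 − (-17) = 1 dB over threshold.
Undo the ratio: input overshoot = 1 × 12 = 12 dB, giving input = -5 dBV.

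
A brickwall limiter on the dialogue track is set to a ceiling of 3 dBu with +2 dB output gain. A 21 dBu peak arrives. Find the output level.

At ∞:1, everything above 3 dBu is held at the ceiling.
Output gain then adds 2 dB: 3 + 2 = 5 dBu.

5 dBu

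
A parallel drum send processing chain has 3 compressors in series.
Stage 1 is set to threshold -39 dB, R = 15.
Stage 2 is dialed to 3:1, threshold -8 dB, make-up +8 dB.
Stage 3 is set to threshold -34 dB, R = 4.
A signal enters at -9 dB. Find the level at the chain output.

-32.75 dB

Stage 1: -9 dB is 30 dB over -39 dB; at 15:1 that becomes 2 dB over, giving -37 dB.
Stage 2: -37 dB is at or below the -8 dB threshold — no compression; make-up brings it to -29 dB.
Stage 3: overshoot 5 dB → 5/4 = 1.25 dB → -32.75 dB.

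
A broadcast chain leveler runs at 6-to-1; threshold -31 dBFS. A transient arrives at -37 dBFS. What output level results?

-37 dBFS is 6 dB below the -31 dBFS threshold, so no gain reduction is applied.
Output = input = -37 dBFS.

-37 dBFS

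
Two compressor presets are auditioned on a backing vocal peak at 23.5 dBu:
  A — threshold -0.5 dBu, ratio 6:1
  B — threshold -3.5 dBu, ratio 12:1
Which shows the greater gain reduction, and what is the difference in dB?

A: overshoot 24 dB → output overshoot 4 dB → GR 20 dB.
B: overshoot 27 dB → output overshoot 2.25 dB → GR 24.75 dB.
B applies 4.75 dB more gain reduction.

B, by 4.75 dB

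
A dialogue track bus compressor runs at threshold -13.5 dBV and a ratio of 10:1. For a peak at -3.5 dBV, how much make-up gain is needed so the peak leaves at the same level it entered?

9 dB

Overshoot 10 dB → 10/10 = 1 dB after compression, so the compressed level is -13.5 + 1 = -12.5 dBV.
Make-up = target − compressed = -3.5 − (-12.5) = 9 dB.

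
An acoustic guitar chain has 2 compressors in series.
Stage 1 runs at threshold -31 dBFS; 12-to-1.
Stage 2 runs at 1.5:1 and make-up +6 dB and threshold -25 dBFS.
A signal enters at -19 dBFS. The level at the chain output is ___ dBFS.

-24 dBFS

Stage 1: 12 dB above -31 dBFS, reduced 12:1 to 1 dB above → -30 dBFS.
Stage 2: -30 dBFS is at or below the -25 dBFS threshold — no compression; make-up brings it to -24 dBFS.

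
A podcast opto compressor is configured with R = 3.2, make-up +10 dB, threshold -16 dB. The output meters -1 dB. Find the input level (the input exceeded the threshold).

0 dB

Before make-up, the level was -1 − 10 = -11 dB.
The compressed level sits -11 − (-16) = 5 dB over threshold.
Before 3.2:1 compression the overshoot was 5 × 3.2 = 16 dB, so input = -16 + 16 = 0 dB.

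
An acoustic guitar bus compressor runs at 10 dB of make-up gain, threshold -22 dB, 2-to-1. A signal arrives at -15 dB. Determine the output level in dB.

The input is 7 dB above the -22 dB threshold.
The 7 dB excess becomes 3.5 dB after 2:1 reduction.
Output = -22 + 3.5 = -18.5 dB; make-up adds 10 dB, giving -8.5 dB.

-8.5 dB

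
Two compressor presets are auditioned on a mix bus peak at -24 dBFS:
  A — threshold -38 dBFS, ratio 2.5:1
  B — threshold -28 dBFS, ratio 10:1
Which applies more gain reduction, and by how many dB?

A, by 4.8 dB

A: overshoot 14 dB → output overshoot 5.6 dB → GR 8.4 dB.
B: overshoot 4 dB → output overshoot 0.4 dB → GR 3.6 dB.
A applies 4.8 dB more gain reduction.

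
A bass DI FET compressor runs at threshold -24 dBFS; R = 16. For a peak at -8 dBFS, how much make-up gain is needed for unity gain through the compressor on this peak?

15 dB

The peak compresses to -24 + 16/16 = -23 dBFS.
To reach -8 dBFS requires -8 − (-23) = 15 dB of make-up.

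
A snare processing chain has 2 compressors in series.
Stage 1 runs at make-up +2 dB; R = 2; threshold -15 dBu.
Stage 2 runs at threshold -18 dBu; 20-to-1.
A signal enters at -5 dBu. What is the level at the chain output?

-17.5 dBu

Stage 1: -5 dBu is 10 dB over -15 dBu; at 2:1 that becomes 5 dB over, giving -10 dBu; +2 dB make-up → -8 dBu.
Stage 2: 10 dB above -18 dBu, reduced 20:1 to 0.5 dB above → -17.5 dBu.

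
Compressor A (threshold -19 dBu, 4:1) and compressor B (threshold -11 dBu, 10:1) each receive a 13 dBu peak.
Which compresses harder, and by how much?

A: GR = 32 − 32/4 = 24 dB.
B: GR = 24 − 24/10 = 21.6 dB.
Difference: 2.4 dB in favour of A.

A, by 2.4 dB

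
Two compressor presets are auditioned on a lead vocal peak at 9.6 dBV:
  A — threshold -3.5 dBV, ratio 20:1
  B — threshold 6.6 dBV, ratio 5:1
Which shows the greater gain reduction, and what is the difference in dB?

A, by 10.045 dB

A: overshoot 13.1 dB → output overshoot 0.655 dB → GR 12.445 dB.
B: overshoot 3 dB → output overshoot 0.6 dB → GR 2.4 dB.
Difference: 10.045 dB in favour of A.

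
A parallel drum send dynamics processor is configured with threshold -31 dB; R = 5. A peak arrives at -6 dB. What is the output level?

The input is 25 dB above the -31 dB threshold.
At 5:1 the overshoot is divided by 5, leaving 5 dB above threshold.
So the level is -31 + 5 = -26 dB.

-26 dB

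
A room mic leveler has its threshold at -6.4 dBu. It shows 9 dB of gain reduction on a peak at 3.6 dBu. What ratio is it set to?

Input overshoot = 3.6 − (-6.4) = 10 dB.
Output overshoot = 10 − 9 = 1 dB.
Ratio = input overshoot / output overshoot = 10 / 1 = 10.

10:1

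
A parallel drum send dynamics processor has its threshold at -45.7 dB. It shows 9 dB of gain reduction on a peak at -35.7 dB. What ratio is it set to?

Input overshoot = -35.7 − (-45.7) = 10 dB.
Output overshoot = 10 − 9 = 1 dB.
Ratio = input overshoot / output overshoot = 10 / 1 = 10.

10:1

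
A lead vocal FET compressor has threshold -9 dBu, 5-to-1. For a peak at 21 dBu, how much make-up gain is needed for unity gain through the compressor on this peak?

The peak compresses to -9 + 30/5 = -3 dBu.
To reach 21 dBu requires 21 − (-3) = 24 dB of make-up.

24 dB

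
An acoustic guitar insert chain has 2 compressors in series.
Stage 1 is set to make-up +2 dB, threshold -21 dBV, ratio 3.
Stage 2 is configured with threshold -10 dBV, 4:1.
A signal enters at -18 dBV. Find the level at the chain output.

Stage 1: -18 dBV is 3 dB over -21 dBV; at 3:1 that becomes 1 dB over, giving -20 dBV; +2 dB make-up → -18 dBV.
Stage 2: -18 dBV is at or below the -10 dBV threshold — no compression; output -18 dBV.

-18 dBV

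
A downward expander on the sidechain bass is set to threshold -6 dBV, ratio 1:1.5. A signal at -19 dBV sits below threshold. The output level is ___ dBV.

-25.5 dBV

Below threshold, a 1:1.5 expander applies gain = (1.5−1)×(T − x) of attenuation.
(1.5−1) × 13 = 6.5 dB, so output = -19 − 6.5 = -25.5 dBV.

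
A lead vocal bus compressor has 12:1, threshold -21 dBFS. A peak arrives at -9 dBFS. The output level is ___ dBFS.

-20 dBFS

-9 dBFS sits 12 dB over threshold.
12:1 compression reduces that to 12/12 = 1 dB over.
That puts the output at -20 dBFS.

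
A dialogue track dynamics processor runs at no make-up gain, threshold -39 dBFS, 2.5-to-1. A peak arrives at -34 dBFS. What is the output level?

-37 dBFS

The input is 5 dB above the -39 dBFS threshold.
At 2.5:1 the overshoot is divided by 2.5, leaving 2 dB above threshold.
Output = -39 + 2 = -37 dBFS.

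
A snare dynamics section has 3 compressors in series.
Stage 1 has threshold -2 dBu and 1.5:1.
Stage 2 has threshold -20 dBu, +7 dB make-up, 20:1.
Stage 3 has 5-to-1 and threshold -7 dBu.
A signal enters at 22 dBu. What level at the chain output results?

Stage 1: 24 dB above -2 dBu, reduced 1.5:1 to 16 dB above → 14 dBu.
Stage 2: overshoot 34 dB → 34/20 = 1.7 dB → -18.3 dBu; +7 dB make-up → -11.3 dBu.
Stage 3: below threshold (-11.3 ≤ -7); passes unchanged; output -11.3 dBu.

-11.3 dBu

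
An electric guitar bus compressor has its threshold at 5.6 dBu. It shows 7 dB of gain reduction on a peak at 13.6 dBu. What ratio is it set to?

8:1

Input overshoot = 13.6 − 5.6 = 8 dB.
Output overshoot = 8 − 7 = 1 dB.
Ratio = input overshoot / output overshoot = 8 / 1 = 8.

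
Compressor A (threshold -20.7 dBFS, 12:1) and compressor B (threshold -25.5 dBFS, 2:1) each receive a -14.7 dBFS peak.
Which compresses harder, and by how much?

A: 6 dB over, compressed to 0.5 dB over, so 5.5 dB of GR.
B: 10.8 dB over, compressed to 5.4 dB over, so 5.4 dB of GR.
A applies 0.1 dB more gain reduction.

A, by 0.1 dB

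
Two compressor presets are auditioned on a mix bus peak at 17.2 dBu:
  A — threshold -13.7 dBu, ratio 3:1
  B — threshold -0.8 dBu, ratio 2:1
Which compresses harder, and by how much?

A, by 11.6 dB

A: GR = 30.9 − 30.9/3 = 20.6 dB.
B: GR = 18 − 18/2 = 9 dB.
A reduces 11.6 dB more.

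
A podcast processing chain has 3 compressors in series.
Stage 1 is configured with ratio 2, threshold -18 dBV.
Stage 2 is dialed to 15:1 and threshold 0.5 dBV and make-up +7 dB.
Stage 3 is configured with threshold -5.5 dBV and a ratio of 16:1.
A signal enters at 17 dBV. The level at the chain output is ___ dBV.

-4.75 dBV

Stage 1: 35 dB above -18 dBV, reduced 2:1 to 17.5 dB above → -0.5 dBV.
Stage 2: -0.5 dBV is at or below the 0.5 dBV threshold — no compression; make-up brings it to 6.5 dBV.
Stage 3: overshoot 12 dB → 12/16 = 0.75 dB → -4.75 dBV.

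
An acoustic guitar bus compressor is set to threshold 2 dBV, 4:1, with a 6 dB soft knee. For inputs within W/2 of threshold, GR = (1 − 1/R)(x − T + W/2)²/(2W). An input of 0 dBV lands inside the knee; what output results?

-0.0625 dBV

x − T + W/2 = 0 − 2 + 3 = 1.
GR = (1 − 1/4) × 1² / 12 = 0.75 × 1 / 12 = 0.0625 dB.
Output = 0 − 0.0625 = -0.0625 dBV.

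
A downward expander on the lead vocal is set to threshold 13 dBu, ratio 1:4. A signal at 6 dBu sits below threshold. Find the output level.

-15 dBu

Below threshold, a 1:4 expander applies gain = (4−1)×(T − x) of attenuation.
(4−1) × 7 = 21 dB, so output = 6 − 21 = -15 dBu.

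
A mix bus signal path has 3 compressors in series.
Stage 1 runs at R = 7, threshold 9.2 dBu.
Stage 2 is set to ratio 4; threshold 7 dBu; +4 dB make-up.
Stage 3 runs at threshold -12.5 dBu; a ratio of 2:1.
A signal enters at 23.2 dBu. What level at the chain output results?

-0.225 dBu

Stage 1: overshoot 14 dB → 14/7 = 2 dB → 11.2 dBu.
Stage 2: 11.2 dBu is 4.2 dB over 7 dBu; at 4:1 that becomes 1.05 dB over, giving 8.05 dBu; +4 dB make-up → 12.05 dBu.
Stage 3: 24.55 dB above -12.5 dBu, reduced 2:1 to 12.275 dB above → -0.225 dBu.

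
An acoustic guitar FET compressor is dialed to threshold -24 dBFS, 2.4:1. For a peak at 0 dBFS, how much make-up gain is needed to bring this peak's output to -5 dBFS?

9 dB

Overshoot 24 dB → 24/2.4 = 10 dB after compression, so the compressed level is -24 + 10 = -14 dBFS.
Make-up = target − compressed = -5 − (-14) = 9 dB.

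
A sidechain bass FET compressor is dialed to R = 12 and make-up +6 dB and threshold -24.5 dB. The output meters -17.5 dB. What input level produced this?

Stripping the +6 dB make-up gives -23.5 dB at the gain stage.
The compressed level sits -23.5 − (-24.5) = 1 dB over threshold.
Input overshoot = R × output overshoot = 12 dB → input = -24.5 + 12 = -12.5 dB.

-12.5 dB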